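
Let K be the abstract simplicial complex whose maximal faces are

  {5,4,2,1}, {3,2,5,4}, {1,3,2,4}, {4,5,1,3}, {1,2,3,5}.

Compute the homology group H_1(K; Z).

H_1 = 0.

K has 5 vertices, 10 edges, 10 triangles, 5 3-simplices.
rank ∂_1 = 4, rank ∂_2 = 6 ⇒ b_1 = 10 − 4 − 6 = 0; all invariant factors of ∂_2 are 1 so no torsion. So H_1 = 0.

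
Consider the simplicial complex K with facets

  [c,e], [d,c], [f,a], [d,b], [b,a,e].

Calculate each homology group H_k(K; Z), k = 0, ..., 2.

H_0 ≅ Z,  H_1 ≅ Z,  H_2 = 0.

Order the vertices as a < b < c < d < e < f. Listing each simplex with vertices in this order, K has dimension 2 with simplices:

  0-simplices (6): a, b, c, d, e, f
  1-simplices (7): ab, ae, af, bd, be, cd, ce
  2-simplices (1): abe

giving chain groups C_0 ≅ Z^6, C_1 ≅ Z^7, C_2 ≅ Z^1.

∂_1: C_1 → C_0 maps an edge to its endpoints' difference, ∂[p,q] = q − p.
As a 6×7 matrix over Z this has rank 5, with invariant factors (1,1,1,1,1).

Boundary ∂_2: C_2 → C_1 sends each 2-simplex [p,q,r] to [q,r] − [p,r] + [p,q]. For instance
  ∂abe = be − ae + ab.
The 7×1 boundary matrix has rank 1 and Smith normal form diag(1).

Reading off H_k = ker ∂_k / im ∂_{k+1}:

  H_0: rank C_0 − rank ∂_1 = 6 − 5 = 1, and the invariant factors of ∂_1 are all 1, so H_0 ≅ Z.
  H_1: rank ker ∂_1 − rank ∂_2 = (7 − 5) − 1 = 1, and the invariant factors of ∂_2 are all 1, so H_1 ≅ Z.
  H_2: rank ker ∂_2 − rank ∂_3 = (1 − 1) − 0 = 0, and there is no ∂_3, so H_2 ≅ 0.

As a check, the Euler characteristic is 6 − 7 + 1 = 0, which agrees with 1 − 1 + 0 = 0.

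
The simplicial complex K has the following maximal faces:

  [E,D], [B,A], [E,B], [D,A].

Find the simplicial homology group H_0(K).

Order the vertices as A < B < D < E. Listing each simplex with vertices in this order, K has dimension 1 with simplices:

  0-simplices (4): A, B, D, E
  1-simplices (4): AB, AD, BE, DE

so the chain groups are C_0 ≅ Z^4, C_1 ≅ Z^4.

∂_1: C_1 → C_0 is given by ∂[p,q] = [q] − [p]. For instance
  ∂DE = E − D.
The 4×4 boundary matrix has rank 3 and Smith normal form diag(1,1,1).

Computing H_k = (kernel of ∂_k) / (image of ∂_{k+1}):

  H_0: rank C_0 − rank ∂_1 = 4 − 3 = 1, and the invariant factors of ∂_1 are all 1, so H_0 ≅ Z.

H_0 ≅ Z.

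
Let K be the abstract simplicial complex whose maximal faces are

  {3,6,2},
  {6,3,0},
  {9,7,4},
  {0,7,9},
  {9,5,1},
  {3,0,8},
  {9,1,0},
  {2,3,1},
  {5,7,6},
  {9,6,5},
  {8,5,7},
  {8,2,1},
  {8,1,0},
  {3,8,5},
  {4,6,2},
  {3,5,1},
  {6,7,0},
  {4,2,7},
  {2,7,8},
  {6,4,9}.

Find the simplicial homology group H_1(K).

K has 10 vertices, 30 edges, 20 triangles.
rank ∂_1 = 9, rank ∂_2 = 20 ⇒ b_1 = 30 − 9 − 20 = 1; ∂_2 has invariant factor(s) [2] giving torsion. So H_1 ≅ Z ⊕ Z/2.

H_1 ≅ Z ⊕ Z/2.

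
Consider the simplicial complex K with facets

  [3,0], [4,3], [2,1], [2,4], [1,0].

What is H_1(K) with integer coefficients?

Order the vertices as 0 < 1 < 2 < 3 < 4. Listing each simplex with vertices in this order, K has dimension 1 with simplices:

  0-simplices (5): [0], [1], [2], [3], [4]
  1-simplices (5): [0,1], [0,3], [1,2], [2,4], [3,4]

so the chain groups are C_0 ≅ Z^5, C_1 ≅ Z^5.

Boundary ∂_1: C_1 → C_0 is given by ∂[p,q] = [q] − [p].
The resulting 5×5 matrix has rank 4, and its Smith normal form has invariant factors (1,1,1,1).

Reading off H_k = ker ∂_k / im ∂_{k+1}:

  H_1: rank ker ∂_1 − rank ∂_2 = (5 − 4) − 0 = 1, and there is no ∂_2, so H_1 = Z.

H_1 ≅ Z.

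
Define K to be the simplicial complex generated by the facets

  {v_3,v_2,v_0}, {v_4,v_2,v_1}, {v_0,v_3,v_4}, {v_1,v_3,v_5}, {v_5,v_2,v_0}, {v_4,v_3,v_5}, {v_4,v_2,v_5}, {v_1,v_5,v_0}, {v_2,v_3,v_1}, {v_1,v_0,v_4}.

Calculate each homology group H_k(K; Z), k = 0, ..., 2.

Order the vertices as v_0 < v_1 < v_2 < v_3 < v_4 < v_5. Listing each simplex with vertices in this order, K has dimension 2 with simplices:

  0-simplices (6): [v_0], [v_1], [v_2], [v_3], [v_4], [v_5]
  1-simplices (15): (15 of them)
  2-simplices (10): [v_0,v_1,v_4], [v_0,v_1,v_5], [v_0,v_2,v_3], [v_0,v_2,v_5], [v_0,v_3,v_4], [v_1,v_2,v_3], [v_1,v_2,v_4], [v_1,v_3,v_5], [v_2,v_4,v_5], [v_3,v_4,v_5]

giving chain groups C_0 ≅ Z^6, C_1 ≅ Z^15, C_2 ≅ Z^10.

Boundary ∂_1: C_1 → C_0 sends each edge [p,q] (with p < q) to q − p. For instance
  ∂[v_0,v_3] = [v_3] − [v_0].
This gives a 6×15 integer matrix of rank 5; reducing to Smith normal form yields diagonal entries (1,1,1,1,1).

∂_2: C_2 → C_1 acts by ∂[p,q,r] = [q,r] − [p,r] + [p,q]. For instance
  ∂[v_2,v_4,v_5] = [v_4,v_5] − [v_2,v_5] + [v_2,v_4],
  ∂[v_3,v_4,v_5] = [v_4,v_5] − [v_3,v_5] + [v_3,v_4].
The 15×10 boundary matrix has rank 10 and Smith normal form diag(1,1,1,1,1,1,1,1,1,2).

Reading off H_k = ker ∂_k / im ∂_{k+1}:

  H_0: rank C_0 − rank ∂_1 = 6 − 5 = 1, and the invariant factors of ∂_1 are all 1, so H_0 ≅ Z.
  H_1: rank ker ∂_1 − rank ∂_2 = (15 − 5) − 10 = 0, and ∂_2 has invariant factor 2 > 1, so H_1 ≅ Z/2.
  H_2: rank ker ∂_2 − rank ∂_3 = (10 − 10) − 0 = 0, and there is no ∂_3, so H_2 ≅ 0.

H_0 = Z,  H_1 = Z/2,  H_2 = 0.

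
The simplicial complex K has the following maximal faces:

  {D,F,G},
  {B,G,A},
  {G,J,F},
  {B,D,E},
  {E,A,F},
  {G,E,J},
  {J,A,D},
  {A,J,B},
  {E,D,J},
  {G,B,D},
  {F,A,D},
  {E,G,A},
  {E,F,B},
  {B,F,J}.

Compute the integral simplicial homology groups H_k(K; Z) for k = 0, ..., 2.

H_0 = Z,  H_1 = Z^2,  H_2 = Z.

K has 7 vertices, 21 edges, 14 triangles.
rank ∂_0 = 0, rank ∂_1 = 6 ⇒ b_0 = 7 − 0 − 6 = 1; all invariant factors of ∂_1 are 1 so no torsion. So H_0 ≅ Z.
rank ∂_1 = 6, rank ∂_2 = 13 ⇒ b_1 = 21 − 6 − 13 = 2; all invariant factors of ∂_2 are 1 so no torsion. So H_1 ≅ Z^2.
rank ∂_2 = 13, rank ∂_3 = 0 ⇒ b_2 = 14 − 13 − 0 = 1. So H_2 ≅ Z.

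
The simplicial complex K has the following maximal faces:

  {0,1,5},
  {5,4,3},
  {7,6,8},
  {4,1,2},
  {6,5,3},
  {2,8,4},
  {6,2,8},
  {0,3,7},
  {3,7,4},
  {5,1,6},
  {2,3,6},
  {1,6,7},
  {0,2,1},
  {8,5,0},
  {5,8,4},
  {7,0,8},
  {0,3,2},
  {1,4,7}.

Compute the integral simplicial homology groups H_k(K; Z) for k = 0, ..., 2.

We work with the vertex ordering 0 < 1 < 2 < 3 < 4 < 5 < 6 < 7 < 8. The simplices of K, each written with vertices in increasing order, are:

  0-simplices (9): [0], [1], [2], [3], [4], [5], [6], [7], [8]
  1-simplices (27): (27 of them)
  2-simplices (18): [0,1,2], [0,1,5], [0,2,3], [0,3,7], [0,5,8], [0,7,8], [1,2,4], [1,4,7], [1,5,6], [1,6,7], [2,3,6], [2,4,8], [2,6,8], [3,4,5], [3,4,7], [3,5,6], [4,5,8], [6,7,8]

so the chain groups are C_0 ≅ Z^9, C_1 ≅ Z^27, C_2 ≅ Z^18.

The boundary map ∂_1: C_1 → C_0 is given by ∂[p,q] = [q] − [p]. For instance
  ∂[1,6] = [6] − [1].
As a 9×27 matrix over Z this has rank 8, with invariant factors (1,1,1,1,1,1,1,1).

The boundary map ∂_2: C_2 → C_1 maps a triangle to the signed sum of its edges. For instance
  ∂[1,2,4] = [2,4] − [1,4] + [1,2],
  ∂[1,6,7] = [6,7] − [1,7] + [1,6].
The 27×18 boundary matrix has rank 17 and Smith normal form diag(1,1,1,1,1,1,1,1,1,1,1,1,1,1,1,1,1).

Now H_k = ker ∂_k / im ∂_{k+1}, so:

  H_0: rank C_0 − rank ∂_1 = 9 − 8 = 1, and the invariant factors of ∂_1 are all 1, so H_0 = Z.
  H_1: rank ker ∂_1 − rank ∂_2 = (27 − 8) − 17 = 2, and the invariant factors of ∂_2 are all 1, so H_1 = Z^2.
  H_2: rank ker ∂_2 − rank ∂_3 = (18 − 17) − 0 = 1, and there is no ∂_3, so H_2 = Z.

As a check, the Euler characteristic is 9 − 27 + 18 = 0, which agrees with 1 − 2 + 1 = 0.

H_0 ≅ Z,  H_1 ≅ Z^2,  H_2 ≅ Z.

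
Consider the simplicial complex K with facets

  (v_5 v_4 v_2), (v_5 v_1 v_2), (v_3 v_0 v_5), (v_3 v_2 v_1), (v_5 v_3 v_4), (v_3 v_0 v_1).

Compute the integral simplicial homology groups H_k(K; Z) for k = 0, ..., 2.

Order the vertices as v_0 < v_1 < v_2 < v_3 < v_4 < v_5. Listing each simplex with vertices in this order, K has dimension 2 with simplices:

  0-simplices (6): [v_0], [v_1], [v_2], [v_3], [v_4], [v_5]
  1-simplices (12): [v_0,v_1], [v_0,v_3], [v_0,v_5], [v_1,v_2], [v_1,v_3], [v_1,v_5], [v_2,v_3], [v_2,v_4], [v_2,v_5], [v_3,v_4], [v_3,v_5], [v_4,v_5]
  2-simplices (6): [v_0,v_1,v_3], [v_0,v_3,v_5], [v_1,v_2,v_3], [v_1,v_2,v_5], [v_2,v_4,v_5], [v_3,v_4,v_5]

so the chain groups are C_0 ≅ Z^6, C_1 ≅ Z^12, C_2 ≅ Z^6.

The boundary map ∂_1: C_1 → C_0 maps an edge to its endpoints' difference, ∂[p,q] = q − p.
This gives a 6×12 integer matrix of rank 5; reducing to Smith normal form yields diagonal entries (1,1,1,1,1).

The boundary map ∂_2: C_2 → C_1 maps a triangle to the signed sum of its edges. For instance
  ∂[v_0,v_3,v_5] = [v_3,v_5] − [v_0,v_5] + [v_0,v_3],
  ∂[v_0,v_1,v_3] = [v_1,v_3] − [v_0,v_3] + [v_0,v_1].
The resulting 12×6 matrix has rank 6, and its Smith normal form has invariant factors (1,1,1,1,1,1).

From H_k ≅ ker(∂_k) / im(∂_{k+1}) we obtain:

  H_0: rank C_0 − rank ∂_1 = 6 − 5 = 1, and the invariant factors of ∂_1 are all 1, so H_0 = Z.
  H_1: rank ker ∂_1 − rank ∂_2 = (12 − 5) − 6 = 1, and the invariant factors of ∂_2 are all 1, so H_1 = Z.
  H_2: rank ker ∂_2 − rank ∂_3 = (6 − 6) − 0 = 0, and there is no ∂_3, so H_2 = 0.

As a check, the Euler characteristic is 6 − 12 + 6 = 0, which agrees with 1 − 1 + 0 = 0.
(K is a triangulation of the cylinder S^1 x I.)

H_0 = Z,  H_1 = Z,  H_2 = 0.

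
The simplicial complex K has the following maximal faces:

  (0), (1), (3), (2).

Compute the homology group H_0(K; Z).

Take the total order 0 < 1 < 2 < 3 on the vertex set. Then K (dimension 0) consists of the simplices:

  0-simplices (4): [0], [1], [2], [3]

Hence C_0 ≅ Z^4.

Computing H_k = (kernel of ∂_k) / (image of ∂_{k+1}):

  H_0: rank C_0 − rank ∂_1 = 4 − 0 = 4, and there is no ∂_1, so H_0 = Z^4.

(K is a triangulation of a set of 4 points.)

H_0 ≅ Z^4.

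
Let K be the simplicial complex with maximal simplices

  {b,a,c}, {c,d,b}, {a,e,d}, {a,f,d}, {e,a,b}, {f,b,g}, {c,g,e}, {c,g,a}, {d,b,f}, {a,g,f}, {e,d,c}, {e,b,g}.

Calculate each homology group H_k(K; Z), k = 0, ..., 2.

Fix the vertex order a < b < c < d < e < f < g and write every simplex with vertices in increasing order. Then dim K = 2 and the simplices of K are:

  0-simplices (7): a, b, c, d, e, f, g
  1-simplices (18): ab, ac, ad, ae, af, ag, bc, bd, be, bf, bg, cd, ce, cg, de, df, eg, fg
  2-simplices (12): abc, abe, acg, ade, adf, afg, bcd, bdf, beg, bfg, cde, ceg

giving chain groups C_0 ≅ Z^7, C_1 ≅ Z^18, C_2 ≅ Z^12.

Boundary ∂_1: C_1 → C_0 maps an edge to its endpoints' difference, ∂[p,q] = q − p. For instance
  ∂df = f − d.
The resulting 7×18 matrix has rank 6, and its Smith normal form has invariant factors (1,1,1,1,1,1).

The boundary map ∂_2: C_2 → C_1 sends each 2-simplex [p,q,r] to [q,r] − [p,r] + [p,q]. For instance
  ∂beg = eg − bg + be,
  ∂bdf = df − bf + bd.
The 18×12 boundary matrix has rank 12 and Smith normal form diag(1,1,1,1,1,1,1,1,1,1,1,2).

Reading off H_k = ker ∂_k / im ∂_{k+1}:

  H_0: rank C_0 − rank ∂_1 = 7 − 6 = 1, and the invariant factors of ∂_1 are all 1, so H_0 ≅ Z.
  H_1: rank ker ∂_1 − rank ∂_2 = (18 − 6) − 12 = 0, and ∂_2 has invariant factor 2 > 1, so H_1 ≅ Z/2Z.
  H_2: rank ker ∂_2 − rank ∂_3 = (12 − 12) − 0 = 0, and there is no ∂_3, so H_2 ≅ 0.

As a check, the Euler characteristic is 7 − 18 + 12 = 1, which agrees with 1 − 0 + 0 = 1.

H_0 = Z,  H_1 = Z/2Z,  H_2 = 0.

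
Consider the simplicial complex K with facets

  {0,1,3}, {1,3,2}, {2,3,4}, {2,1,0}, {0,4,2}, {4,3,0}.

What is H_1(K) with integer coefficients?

Order the vertices as 0 < 1 < 2 < 3 < 4. Listing each simplex with vertices in this order, K has dimension 2 with simplices:

  0-simplices (5): [0], [1], [2], [3], [4]
  1-simplices (9): [0,1], [0,2], [0,3], [0,4], [1,2], [1,3], [2,3], [2,4], [3,4]
  2-simplices (6): [0,1,2], [0,1,3], [0,2,4], [0,3,4], [1,2,3], [2,3,4]

so the chain groups are C_0 ≅ Z^5, C_1 ≅ Z^9, C_2 ≅ Z^6.

∂_1: C_1 → C_0 maps an edge to its endpoints' difference, ∂[p,q] = q − p. For instance
  ∂[1,2] = [2] − [1].
The resulting 5×9 matrix has rank 4, and its Smith normal form has invariant factors (1,1,1,1).

Boundary ∂_2: C_2 → C_1 maps a triangle to the signed sum of its edges. For instance
  ∂[0,3,4] = [3,4] − [0,4] + [0,3],
  ∂[0,1,2] = [1,2] − [0,2] + [0,1].
As a 9×6 matrix over Z this has rank 5, with invariant factors (1,1,1,1,1).

Reading off H_k = ker ∂_k / im ∂_{k+1}:

  H_1: rank ker ∂_1 − rank ∂_2 = (9 − 4) − 5 = 0, and the invariant factors of ∂_2 are all 1, so H_1 ≅ 0.

H_1 ≅ 0.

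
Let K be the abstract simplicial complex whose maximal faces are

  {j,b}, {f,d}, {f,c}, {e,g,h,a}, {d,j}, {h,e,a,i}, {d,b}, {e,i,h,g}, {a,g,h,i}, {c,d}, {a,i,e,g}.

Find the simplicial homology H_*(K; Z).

H_0 ≅ Z^2,  H_1 ≅ Z^2,  H_2 = 0,  H_3 ≅ Z.

Fix the vertex order a < b < c < d < e < f < g < h < i < j and write every simplex with vertices in increasing order. Then dim K = 3 and the simplices of K are:

  0-simplices (10): a, b, c, d, e, f, g, h, i, j
  1-simplices (16): ae, ag, ah, ai, bd, bj, cd, cf, df, dj, eg, eh, ei, gh, gi, hi
  2-simplices (10): aeg, aeh, aei, agh, agi, ahi, egh, egi, ehi, ghi
  3-simplices (5): aegh, aegi, aehi, aghi, eghi

so the chain groups are C_0 ≅ Z^10, C_1 ≅ Z^16, C_2 ≅ Z^10, C_3 ≅ Z^5.

∂_1: C_1 → C_0 sends each edge [p,q] (with p < q) to q − p.
This gives a 10×16 integer matrix of rank 8; reducing to Smith normal form yields diagonal entries (1,1,1,1,1,1,1,1).

The boundary map ∂_2: C_2 → C_1 acts by ∂[p,q,r] = [q,r] − [p,r] + [p,q]. For instance
  ∂egi = gi − ei + eg,
  ∂aeg = eg − ag + ae.
The 16×10 boundary matrix has rank 6 and Smith normal form diag(1,1,1,1,1,1).

∂_3: C_3 → C_2 sends each 3-simplex σ to the alternating sum Σ_i (−1)^i (σ with its i-th vertex removed). For instance
  ∂aegh = egh − agh + aeh − aeg,
  ∂aghi = ghi − ahi + agi − agh.
The resulting 10×5 matrix has rank 4, and its Smith normal form has invariant factors (1,1,1,1).

Reading off H_k = ker ∂_k / im ∂_{k+1}:

  H_0: rank C_0 − rank ∂_1 = 10 − 8 = 2, and the invariant factors of ∂_1 are all 1, so H_0 ≅ Z^2.
  H_1: rank ker ∂_1 − rank ∂_2 = (16 − 8) − 6 = 2, and the invariant factors of ∂_2 are all 1, so H_1 ≅ Z^2.
  H_2: rank ker ∂_2 − rank ∂_3 = (10 − 6) − 4 = 0, and the invariant factors of ∂_3 are all 1, so H_2 ≅ 0.
  H_3: rank ker ∂_3 − rank ∂_4 = (5 − 4) − 0 = 1, and there is no ∂_4, so H_3 ≅ Z.

As a check, the Euler characteristic is 10 − 16 + 10 − 5 = -1, which agrees with 2 − 2 + 0 − 1 = -1.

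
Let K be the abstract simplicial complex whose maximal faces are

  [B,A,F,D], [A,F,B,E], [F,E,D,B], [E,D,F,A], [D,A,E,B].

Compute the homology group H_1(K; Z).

K has 5 vertices, 10 edges, 10 triangles, 5 3-simplices.
rank ∂_1 = 4, rank ∂_2 = 6 ⇒ b_1 = 10 − 4 − 6 = 0; all invariant factors of ∂_2 are 1 so no torsion. So H_1 ≅ 0.

H_1 = 0.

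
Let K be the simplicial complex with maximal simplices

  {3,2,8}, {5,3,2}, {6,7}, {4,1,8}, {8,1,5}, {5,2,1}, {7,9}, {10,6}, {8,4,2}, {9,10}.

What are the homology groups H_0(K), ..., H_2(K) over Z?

Fix the vertex order 1 < 2 < 3 < 4 < 5 < 6 < 7 < 8 < 9 < 10 and write every simplex with vertices in increasing order. Then dim K = 2 and the simplices of K are:

  0-simplices (10): [1], [2], [3], [4], [5], [6], [7], [8], [9], [10]
  1-simplices (16): [1,2], [1,4], [1,5], [1,8], [2,3], [2,4], [2,5], [2,8], [3,5], [3,8], [4,8], [5,8], [6,7], [6,10], [7,9], [9,10]
  2-simplices (6): [1,2,5], [1,4,8], [1,5,8], [2,3,5], [2,3,8], [2,4,8]

Hence C_0 ≅ Z^10, C_1 ≅ Z^16, C_2 ≅ Z^6.

Boundary ∂_1: C_1 → C_0 sends each edge [p,q] (with p < q) to q − p. For instance
  ∂[6,10] = [10] − [6].
This gives a 10×16 integer matrix of rank 8; reducing to Smith normal form yields diagonal entries (1,1,1,1,1,1,1,1).

∂_2: C_2 → C_1 maps a triangle to the signed sum of its edges. For instance
  ∂[1,2,5] = [2,5] − [1,5] + [1,2],
  ∂[1,4,8] = [4,8] − [1,8] + [1,4].
This gives a 16×6 integer matrix of rank 6; reducing to Smith normal form yields diagonal entries (1,1,1,1,1,1).

From H_k ≅ ker(∂_k) / im(∂_{k+1}) we obtain:

  H_0: rank C_0 − rank ∂_1 = 10 − 8 = 2, and the invariant factors of ∂_1 are all 1, so H_0 ≅ Z^2.
  H_1: rank ker ∂_1 − rank ∂_2 = (16 − 8) − 6 = 2, and the invariant factors of ∂_2 are all 1, so H_1 ≅ Z^2.
  H_2: rank ker ∂_2 − rank ∂_3 = (6 − 6) − 0 = 0, and there is no ∂_3, so H_2 ≅ 0.

(K is a triangulation of the disjoint union of the circle S^1 and the cylinder S^1 x I.)

H_0 = Z^2,  H_1 = Z^2,  H_2 = 0.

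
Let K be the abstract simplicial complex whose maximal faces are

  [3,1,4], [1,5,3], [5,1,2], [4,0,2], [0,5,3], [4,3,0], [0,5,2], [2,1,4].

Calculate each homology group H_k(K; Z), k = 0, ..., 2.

Order the vertices as 0 < 1 < 2 < 3 < 4 < 5. Listing each simplex with vertices in this order, K has dimension 2 with simplices:

  0-simplices (6): [0], [1], [2], [3], [4], [5]
  1-simplices (12): [0,2], [0,3], [0,4], [0,5], [1,2], [1,3], [1,4], [1,5], [2,4], [2,5], [3,4], [3,5]
  2-simplices (8): [0,2,4], [0,2,5], [0,3,4], [0,3,5], [1,2,4], [1,2,5], [1,3,4], [1,3,5]

so the chain groups are C_0 ≅ Z^6, C_1 ≅ Z^12, C_2 ≅ Z^8.

∂_1: C_1 → C_0 maps an edge to its endpoints' difference, ∂[p,q] = q − p.
As a 6×12 matrix over Z this has rank 5, with invariant factors (1,1,1,1,1).

The boundary map ∂_2: C_2 → C_1 maps a triangle to the signed sum of its edges. For instance
  ∂[0,3,4] = [3,4] − [0,4] + [0,3],
  ∂[1,2,4] = [2,4] − [1,4] + [1,2].
The resulting 12×8 matrix has rank 7, and its Smith normal form has invariant factors (1,1,1,1,1,1,1).

Now H_k = ker ∂_k / im ∂_{k+1}, so:

  H_0: rank C_0 − rank ∂_1 = 6 − 5 = 1, and the invariant factors of ∂_1 are all 1, so H_0 ≅ Z.
  H_1: rank ker ∂_1 − rank ∂_2 = (12 − 5) − 7 = 0, and the invariant factors of ∂_2 are all 1, so H_1 ≅ 0.
  H_2: rank ker ∂_2 − rank ∂_3 = (8 − 7) − 0 = 1, and there is no ∂_3, so H_2 ≅ Z.

H_0 ≅ Z,  H_1 = 0,  H_2 ≅ Z.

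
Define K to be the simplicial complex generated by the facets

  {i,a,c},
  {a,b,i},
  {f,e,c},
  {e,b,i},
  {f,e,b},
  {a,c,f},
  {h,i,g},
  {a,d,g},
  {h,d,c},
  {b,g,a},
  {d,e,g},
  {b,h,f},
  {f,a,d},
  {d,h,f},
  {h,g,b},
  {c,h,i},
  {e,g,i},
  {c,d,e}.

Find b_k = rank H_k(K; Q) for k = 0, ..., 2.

b_0 = 1, b_1 = 1, b_2 = 0.

Take the total order a < b < c < d < e < f < g < h < i on the vertex set. Then K (dimension 2) consists of the simplices:

  0-simplices (9): a, b, c, d, e, f, g, h, i
  1-simplices (27): ab, ac, ad, af, ag, ai, be, bf, bg, bh, bi, cd, ce, cf, ch, ci, de, df, dg, dh, ef, eg, ei, fh, gh, gi, hi
  2-simplices (18): abg, abi, acf, aci, adf, adg, bef, bei, bfh, bgh, cde, cdh, cef, chi, deg, dfh, egi, ghi

so the chain groups are C_0 ≅ Z^9, C_1 ≅ Z^27, C_2 ≅ Z^18.

Boundary ∂_1: C_1 → C_0 maps an edge to its endpoints' difference, ∂[p,q] = q − p. For instance
  ∂bg = g − b.
As a 9×27 matrix over Z this has rank 8, with invariant factors (1,1,1,1,1,1,1,1).

∂_2: C_2 → C_1 maps a triangle to the signed sum of its edges. For instance
  ∂adf = df − af + ad,
  ∂abi = bi − ai + ab.
As a 27×18 matrix over Z this has rank 18, with invariant factors (1,1,1,1,1,1,1,1,1,1,1,1,1,1,1,1,1,2).

Computing H_k = (kernel of ∂_k) / (image of ∂_{k+1}):

  H_0: rank C_0 − rank ∂_1 = 9 − 8 = 1, and the invariant factors of ∂_1 are all 1, so H_0 ≅ Z.
  H_1: rank ker ∂_1 − rank ∂_2 = (27 − 8) − 18 = 1, and ∂_2 has invariant factor 2 > 1, so H_1 ≅ Z ⊕ Z/2.
  H_2: rank ker ∂_2 − rank ∂_3 = (18 − 18) − 0 = 0, and there is no ∂_3, so H_2 ≅ 0.

Hence the Betti numbers are b_0 = 1, b_1 = 1, b_2 = 0.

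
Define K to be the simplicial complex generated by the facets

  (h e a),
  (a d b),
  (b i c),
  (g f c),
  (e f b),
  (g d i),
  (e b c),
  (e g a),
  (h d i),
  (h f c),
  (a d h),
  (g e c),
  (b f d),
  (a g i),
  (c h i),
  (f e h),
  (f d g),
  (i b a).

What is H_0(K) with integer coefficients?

Order the vertices as a < b < c < d < e < f < g < h < i. Listing each simplex with vertices in this order, K has dimension 2 with simplices:

  0-simplices (9): a, b, c, d, e, f, g, h, i
  1-simplices (27): ab, ad, ae, ag, ah, ai, bc, bd, be, bf, bi, ce, cf, cg, ch, ci, df, dg, dh, di, ef, eg, eh, fg, fh, gi, hi
  2-simplices (18): abd, abi, adh, aeg, aeh, agi, bce, bci, bdf, bef, ceg, cfg, cfh, chi, dfg, dgi, dhi, efh

giving chain groups C_0 ≅ Z^9, C_1 ≅ Z^27, C_2 ≅ Z^18.

∂_1: C_1 → C_0 sends each edge [p,q] (with p < q) to q − p. For instance
  ∂df = f − d.
The 9×27 boundary matrix has rank 8 and Smith normal form diag(1,1,1,1,1,1,1,1).

Boundary ∂_2: C_2 → C_1 maps a triangle to the signed sum of its edges. For instance
  ∂ceg = eg − cg + ce,
  ∂bef = ef − bf + be.
This gives a 27×18 integer matrix of rank 18; reducing to Smith normal form yields diagonal entries (1,1,1,1,1,1,1,1,1,1,1,1,1,1,1,1,1,2).

Reading off H_k = ker ∂_k / im ∂_{k+1}:

  H_0: rank C_0 − rank ∂_1 = 9 − 8 = 1, and the invariant factors of ∂_1 are all 1, so H_0 = Z.

(K is a triangulation of the Klein bottle.)

H_0 = Z.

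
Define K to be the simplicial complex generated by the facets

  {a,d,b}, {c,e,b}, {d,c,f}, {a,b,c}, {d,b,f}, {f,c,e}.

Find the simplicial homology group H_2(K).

K has 6 vertices, 12 edges, 6 triangles.
rank ∂_2 = 6, rank ∂_3 = 0 ⇒ b_2 = 6 − 6 − 0 = 0. So H_2 = 0.

H_2 = 0.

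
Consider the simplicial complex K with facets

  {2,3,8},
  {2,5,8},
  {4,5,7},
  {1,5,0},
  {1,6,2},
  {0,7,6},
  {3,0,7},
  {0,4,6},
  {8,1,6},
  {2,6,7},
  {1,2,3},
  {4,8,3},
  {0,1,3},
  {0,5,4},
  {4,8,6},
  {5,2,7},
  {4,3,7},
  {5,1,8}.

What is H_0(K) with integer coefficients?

H_0 ≅ Z.

K has 9 vertices, 27 edges, 18 triangles.
rank ∂_0 = 0, rank ∂_1 = 8 ⇒ b_0 = 9 − 0 − 8 = 1; all invariant factors of ∂_1 are 1 so no torsion. So H_0 = Z.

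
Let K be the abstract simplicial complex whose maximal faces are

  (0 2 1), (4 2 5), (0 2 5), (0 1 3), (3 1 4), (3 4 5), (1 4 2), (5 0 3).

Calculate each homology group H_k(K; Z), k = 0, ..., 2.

H_0 ≅ Z,  H_1 = 0,  H_2 ≅ Z.

K has 6 vertices, 12 edges, 8 triangles.
rank ∂_0 = 0, rank ∂_1 = 5 ⇒ b_0 = 6 − 0 − 5 = 1; all invariant factors of ∂_1 are 1 so no torsion. So H_0 ≅ Z.
rank ∂_1 = 5, rank ∂_2 = 7 ⇒ b_1 = 12 − 5 − 7 = 0; all invariant factors of ∂_2 are 1 so no torsion. So H_1 ≅ 0.
rank ∂_2 = 7, rank ∂_3 = 0 ⇒ b_2 = 8 − 7 − 0 = 1. So H_2 ≅ Z.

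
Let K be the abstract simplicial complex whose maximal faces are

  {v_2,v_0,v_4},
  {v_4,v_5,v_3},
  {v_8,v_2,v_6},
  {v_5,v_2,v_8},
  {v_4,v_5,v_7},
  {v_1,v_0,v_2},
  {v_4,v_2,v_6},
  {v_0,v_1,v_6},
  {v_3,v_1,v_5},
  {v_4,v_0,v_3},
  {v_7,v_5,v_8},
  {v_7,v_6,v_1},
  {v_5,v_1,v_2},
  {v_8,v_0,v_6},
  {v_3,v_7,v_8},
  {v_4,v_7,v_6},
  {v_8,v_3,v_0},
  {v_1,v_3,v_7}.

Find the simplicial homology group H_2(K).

H_2 ≅ 0.

We work with the vertex ordering v_0 < v_1 < v_2 < v_3 < v_4 < v_5 < v_6 < v_7 < v_8. The simplices of K, each written with vertices in increasing order, are:

  0-simplices (9): [v_0], [v_1], [v_2], [v_3], [v_4], [v_5], [v_6], [v_7], [v_8]
  1-simplices (27): (27 of them)
  2-simplices (18): (18 of them)

so the chain groups are C_0 ≅ Z^9, C_1 ≅ Z^27, C_2 ≅ Z^18.

The boundary map ∂_1: C_1 → C_0 is given by ∂[p,q] = [q] − [p].
As a 9×27 matrix over Z this has rank 8, with invariant factors (1,1,1,1,1,1,1,1).

∂_2: C_2 → C_1 maps a triangle to the signed sum of its edges. For instance
  ∂[v_1,v_6,v_7] = [v_6,v_7] − [v_1,v_7] + [v_1,v_6],
  ∂[v_2,v_4,v_6] = [v_4,v_6] − [v_2,v_6] + [v_2,v_4].
The 27×18 boundary matrix has rank 18 and Smith normal form diag(1,1,1,1,1,1,1,1,1,1,1,1,1,1,1,1,1,2).

Reading off H_k = ker ∂_k / im ∂_{k+1}:

  H_2: rank ker ∂_2 − rank ∂_3 = (18 − 18) − 0 = 0, and there is no ∂_3, so H_2 = 0.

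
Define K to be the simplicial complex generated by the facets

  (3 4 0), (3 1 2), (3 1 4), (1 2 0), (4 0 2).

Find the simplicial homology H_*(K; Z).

H_0 = Z,  H_1 = Z,  H_2 = 0.

Take the total order 0 < 1 < 2 < 3 < 4 on the vertex set. Then K (dimension 2) consists of the simplices:

  0-simplices (5): [0], [1], [2], [3], [4]
  1-simplices (10): [0,1], [0,2], [0,3], [0,4], [1,2], [1,3], [1,4], [2,3], [2,4], [3,4]
  2-simplices (5): [0,1,2], [0,2,4], [0,3,4], [1,2,3], [1,3,4]

giving chain groups C_0 ≅ Z^5, C_1 ≅ Z^10, C_2 ≅ Z^5.

∂_1: C_1 → C_0 sends each edge [p,q] (with p < q) to q − p. For instance
  ∂[0,3] = [3] − [0].
The 5×10 boundary matrix has rank 4 and Smith normal form diag(1,1,1,1).

The boundary map ∂_2: C_2 → C_1 acts by ∂[p,q,r] = [q,r] − [p,r] + [p,q]. For instance
  ∂[0,2,4] = [2,4] − [0,4] + [0,2],
  ∂[1,2,3] = [2,3] − [1,3] + [1,2].
The resulting 10×5 matrix has rank 5, and its Smith normal form has invariant factors (1,1,1,1,1).

Computing H_k = (kernel of ∂_k) / (image of ∂_{k+1}):

  H_0: rank C_0 − rank ∂_1 = 5 − 4 = 1, and the invariant factors of ∂_1 are all 1, so H_0 = Z.
  H_1: rank ker ∂_1 − rank ∂_2 = (10 − 4) − 5 = 1, and the invariant factors of ∂_2 are all 1, so H_1 = Z.
  H_2: rank ker ∂_2 − rank ∂_3 = (5 − 5) − 0 = 0, and there is no ∂_3, so H_2 = 0.

(K is a triangulation of the Möbius band.)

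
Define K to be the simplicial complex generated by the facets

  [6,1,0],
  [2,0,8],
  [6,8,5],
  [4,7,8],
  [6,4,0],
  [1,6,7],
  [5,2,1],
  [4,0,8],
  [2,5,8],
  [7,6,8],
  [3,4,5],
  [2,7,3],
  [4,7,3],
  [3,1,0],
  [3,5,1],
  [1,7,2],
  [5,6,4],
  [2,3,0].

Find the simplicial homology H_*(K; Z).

Fix the vertex order 0 < 1 < 2 < 3 < 4 < 5 < 6 < 7 < 8 and write every simplex with vertices in increasing order. Then dim K = 2 and the simplices of K are:

  0-simplices (9): [0], [1], [2], [3], [4], [5], [6], [7], [8]
  1-simplices (27): (27 of them)
  2-simplices (18): [0,1,3], [0,1,6], [0,2,3], [0,2,8], [0,4,6], [0,4,8], [1,2,5], [1,2,7], [1,3,5], [1,6,7], [2,3,7], [2,5,8], [3,4,5], [3,4,7], [4,5,6], [4,7,8], [5,6,8], [6,7,8]

Hence C_0 ≅ Z^9, C_1 ≅ Z^27, C_2 ≅ Z^18.

∂_1: C_1 → C_0 maps an edge to its endpoints' difference, ∂[p,q] = q − p. For instance
  ∂[2,7] = [7] − [2].
The 9×27 boundary matrix has rank 8 and Smith normal form diag(1,1,1,1,1,1,1,1).

The boundary map ∂_2: C_2 → C_1 sends each 2-simplex [p,q,r] to [q,r] − [p,r] + [p,q]. For instance
  ∂[0,2,3] = [2,3] − [0,3] + [0,2],
  ∂[0,4,8] = [4,8] − [0,8] + [0,4].
This gives a 27×18 integer matrix of rank 18; reducing to Smith normal form yields diagonal entries (1,1,1,1,1,1,1,1,1,1,1,1,1,1,1,1,1,2).

Now H_k = ker ∂_k / im ∂_{k+1}, so:

  H_0: rank C_0 − rank ∂_1 = 9 − 8 = 1, and the invariant factors of ∂_1 are all 1, so H_0 = Z.
  H_1: rank ker ∂_1 − rank ∂_2 = (27 − 8) − 18 = 1, and ∂_2 has invariant factor 2 > 1, so H_1 = Z ⊕ Z_2.
  H_2: rank ker ∂_2 − rank ∂_3 = (18 − 18) − 0 = 0, and there is no ∂_3, so H_2 = 0.

As a check, the Euler characteristic is 9 − 27 + 18 = 0, which agrees with 1 − 1 + 0 = 0.

H_0 = Z,  H_1 = Z ⊕ Z_2,  H_2 = 0.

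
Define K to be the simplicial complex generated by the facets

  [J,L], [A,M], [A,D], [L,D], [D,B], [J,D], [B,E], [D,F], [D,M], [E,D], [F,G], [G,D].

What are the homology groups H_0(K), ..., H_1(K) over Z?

H_0 = Z,  H_1 = Z^4.

K has 9 vertices, 12 edges.
rank ∂_0 = 0, rank ∂_1 = 8 ⇒ b_0 = 9 − 0 − 8 = 1; all invariant factors of ∂_1 are 1 so no torsion. So H_0 ≅ Z.
rank ∂_1 = 8, rank ∂_2 = 0 ⇒ b_1 = 12 − 8 − 0 = 4. So H_1 ≅ Z^4.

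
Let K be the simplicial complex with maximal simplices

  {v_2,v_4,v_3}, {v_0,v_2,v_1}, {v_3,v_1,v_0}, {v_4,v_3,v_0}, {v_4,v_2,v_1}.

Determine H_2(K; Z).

K has 5 vertices, 10 edges, 5 triangles.
rank ∂_2 = 5, rank ∂_3 = 0 ⇒ b_2 = 5 − 5 − 0 = 0. So H_2 = 0.

H_2 = 0.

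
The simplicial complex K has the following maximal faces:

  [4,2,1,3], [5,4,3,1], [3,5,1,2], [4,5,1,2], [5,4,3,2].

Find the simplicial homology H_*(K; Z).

H_0 = Z,  H_1 = 0,  H_2 = 0,  H_3 = Z.

Order the vertices as 1 < 2 < 3 < 4 < 5. Listing each simplex with vertices in this order, K has dimension 3 with simplices:

  0-simplices (5): [1], [2], [3], [4], [5]
  1-simplices (10): [1,2], [1,3], [1,4], [1,5], [2,3], [2,4], [2,5], [3,4], [3,5], [4,5]
  2-simplices (10): [1,2,3], [1,2,4], [1,2,5], [1,3,4], [1,3,5], [1,4,5], [2,3,4], [2,3,5], [2,4,5], [3,4,5]
  3-simplices (5): [1,2,3,4], [1,2,3,5], [1,2,4,5], [1,3,4,5], [2,3,4,5]

Hence C_0 ≅ Z^5, C_1 ≅ Z^10, C_2 ≅ Z^10, C_3 ≅ Z^5.

Boundary ∂_1: C_1 → C_0 maps an edge to its endpoints' difference, ∂[p,q] = q − p. For instance
  ∂[3,5] = [5] − [3].
The 5×10 boundary matrix has rank 4 and Smith normal form diag(1,1,1,1).

The boundary map ∂_2: C_2 → C_1 maps a triangle to the signed sum of its edges. For instance
  ∂[2,3,4] = [3,4] − [2,4] + [2,3],
  ∂[3,4,5] = [4,5] − [3,5] + [3,4].
As a 10×10 matrix over Z this has rank 6, with invariant factors (1,1,1,1,1,1).

Boundary ∂_3: C_3 → C_2 sends each 3-simplex σ to the alternating sum Σ_i (−1)^i (σ with its i-th vertex removed). For instance
  ∂[1,3,4,5] = [3,4,5] − [1,4,5] + [1,3,5] − [1,3,4],
  ∂[2,3,4,5] = [3,4,5] − [2,4,5] + [2,3,5] − [2,3,4].
The 10×5 boundary matrix has rank 4 and Smith normal form diag(1,1,1,1).

From H_k ≅ ker(∂_k) / im(∂_{k+1}) we obtain:

  H_0: rank C_0 − rank ∂_1 = 5 − 4 = 1, and the invariant factors of ∂_1 are all 1, so H_0 ≅ Z.
  H_1: rank ker ∂_1 − rank ∂_2 = (10 − 4) − 6 = 0, and the invariant factors of ∂_2 are all 1, so H_1 ≅ 0.
  H_2: rank ker ∂_2 − rank ∂_3 = (10 − 6) − 4 = 0, and the invariant factors of ∂_3 are all 1, so H_2 ≅ 0.
  H_3: rank ker ∂_3 − rank ∂_4 = (5 − 4) − 0 = 1, and there is no ∂_4, so H_3 ≅ Z.

(K is a triangulation of the 3-sphere S^3.)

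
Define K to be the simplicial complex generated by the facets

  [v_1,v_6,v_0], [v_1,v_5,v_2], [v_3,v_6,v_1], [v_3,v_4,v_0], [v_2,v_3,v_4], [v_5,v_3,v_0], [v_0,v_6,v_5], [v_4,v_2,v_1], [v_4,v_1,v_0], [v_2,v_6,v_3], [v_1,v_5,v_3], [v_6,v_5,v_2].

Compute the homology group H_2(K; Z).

H_2 = 0.

Order the vertices as v_0 < v_1 < v_2 < v_3 < v_4 < v_5 < v_6. Listing each simplex with vertices in this order, K has dimension 2 with simplices:

  0-simplices (7): [v_0], [v_1], [v_2], [v_3], [v_4], [v_5], [v_6]
  1-simplices (18): (18 of them)
  2-simplices (12): (12 of them)

so the chain groups are C_0 ≅ Z^7, C_1 ≅ Z^18, C_2 ≅ Z^12.

∂_1: C_1 → C_0 is given by ∂[p,q] = [q] − [p]. For instance
  ∂[v_2,v_6] = [v_6] − [v_2].
The 7×18 boundary matrix has rank 6 and Smith normal form diag(1,1,1,1,1,1).

∂_2: C_2 → C_1 acts by ∂[p,q,r] = [q,r] − [p,r] + [p,q]. For instance
  ∂[v_0,v_1,v_4] = [v_1,v_4] − [v_0,v_4] + [v_0,v_1],
  ∂[v_0,v_5,v_6] = [v_5,v_6] − [v_0,v_6] + [v_0,v_5].
As a 18×12 matrix over Z this has rank 12, with invariant factors (1,1,1,1,1,1,1,1,1,1,1,2).

Reading off H_k = ker ∂_k / im ∂_{k+1}:

  H_2: rank ker ∂_2 − rank ∂_3 = (12 − 12) − 0 = 0, and there is no ∂_3, so H_2 = 0.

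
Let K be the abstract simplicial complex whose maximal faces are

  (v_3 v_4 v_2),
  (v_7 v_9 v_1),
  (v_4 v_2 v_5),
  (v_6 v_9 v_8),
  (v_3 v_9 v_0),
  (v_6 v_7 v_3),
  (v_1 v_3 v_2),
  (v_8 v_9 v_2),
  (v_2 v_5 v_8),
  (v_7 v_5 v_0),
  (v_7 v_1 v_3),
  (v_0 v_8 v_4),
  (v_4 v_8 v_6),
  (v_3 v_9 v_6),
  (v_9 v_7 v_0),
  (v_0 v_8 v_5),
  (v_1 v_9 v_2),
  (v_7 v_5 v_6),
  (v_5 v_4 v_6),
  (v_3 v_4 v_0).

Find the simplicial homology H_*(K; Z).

H_0 = Z,  H_1 = Z × Z/2,  H_2 = 0.

K has 10 vertices, 30 edges, 20 triangles.
rank ∂_0 = 0, rank ∂_1 = 9 ⇒ b_0 = 10 − 0 − 9 = 1; all invariant factors of ∂_1 are 1 so no torsion. So H_0 ≅ Z.
rank ∂_1 = 9, rank ∂_2 = 20 ⇒ b_1 = 30 − 9 − 20 = 1; ∂_2 has invariant factor(s) [2] giving torsion. So H_1 ≅ Z × Z/2.
rank ∂_2 = 20, rank ∂_3 = 0 ⇒ b_2 = 20 − 20 − 0 = 0. So H_2 ≅ 0.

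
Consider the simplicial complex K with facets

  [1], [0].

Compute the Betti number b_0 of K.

K has 2 vertices.
rank ∂_0 = 0, rank ∂_1 = 0 ⇒ b_0 = 2 − 0 − 0 = 2. So H_0 = Z^2.

b_0 = 2.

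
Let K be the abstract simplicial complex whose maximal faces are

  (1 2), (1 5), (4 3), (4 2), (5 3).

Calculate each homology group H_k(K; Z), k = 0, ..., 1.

H_0 = Z,  H_1 = Z.

K has 5 vertices, 5 edges.
rank ∂_0 = 0, rank ∂_1 = 4 ⇒ b_0 = 5 − 0 − 4 = 1; all invariant factors of ∂_1 are 1 so no torsion. So H_0 ≅ Z.
rank ∂_1 = 4, rank ∂_2 = 0 ⇒ b_1 = 5 − 4 − 0 = 1. So H_1 ≅ Z.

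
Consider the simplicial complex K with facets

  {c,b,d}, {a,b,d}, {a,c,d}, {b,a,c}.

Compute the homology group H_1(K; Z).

H_1 = 0.

K has 4 vertices, 6 edges, 4 triangles.
rank ∂_1 = 3, rank ∂_2 = 3 ⇒ b_1 = 6 − 3 − 3 = 0; all invariant factors of ∂_2 are 1 so no torsion. So H_1 ≅ 0.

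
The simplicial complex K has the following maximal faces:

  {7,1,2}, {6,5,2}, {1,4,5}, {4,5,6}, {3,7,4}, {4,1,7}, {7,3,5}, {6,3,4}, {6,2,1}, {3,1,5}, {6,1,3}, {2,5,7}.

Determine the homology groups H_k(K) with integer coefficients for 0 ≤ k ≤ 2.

We work with the vertex ordering 1 < 2 < 3 < 4 < 5 < 6 < 7. The simplices of K, each written with vertices in increasing order, are:

  0-simplices (7): [1], [2], [3], [4], [5], [6], [7]
  1-simplices (18): [1,2], [1,3], [1,4], [1,5], [1,6], [1,7], [2,5], [2,6], [2,7], [3,4], [3,5], [3,6], [3,7], [4,5], [4,6], [4,7], [5,6], [5,7]
  2-simplices (12): [1,2,6], [1,2,7], [1,3,5], [1,3,6], [1,4,5], [1,4,7], [2,5,6], [2,5,7], [3,4,6], [3,4,7], [3,5,7], [4,5,6]

giving chain groups C_0 ≅ Z^7, C_1 ≅ Z^18, C_2 ≅ Z^12.

∂_1: C_1 → C_0 sends each edge [p,q] (with p < q) to q − p.
The 7×18 boundary matrix has rank 6 and Smith normal form diag(1,1,1,1,1,1).

The boundary map ∂_2: C_2 → C_1 maps a triangle to the signed sum of its edges. For instance
  ∂[3,4,7] = [4,7] − [3,7] + [3,4],
  ∂[4,5,6] = [5,6] − [4,6] + [4,5].
As a 18×12 matrix over Z this has rank 12, with invariant factors (1,1,1,1,1,1,1,1,1,1,1,2).

Computing H_k = (kernel of ∂_k) / (image of ∂_{k+1}):

  H_0: rank C_0 − rank ∂_1 = 7 − 6 = 1, and the invariant factors of ∂_1 are all 1, so H_0 ≅ Z.
  H_1: rank ker ∂_1 − rank ∂_2 = (18 − 6) − 12 = 0, and ∂_2 has invariant factor 2 > 1, so H_1 ≅ Z/2.
  H_2: rank ker ∂_2 − rank ∂_3 = (12 − 12) − 0 = 0, and there is no ∂_3, so H_2 ≅ 0.

As a check, the Euler characteristic is 7 − 18 + 12 = 1, which agrees with 1 − 0 + 0 = 1.

H_0 = Z,  H_1 = Z/2,  H_2 = 0.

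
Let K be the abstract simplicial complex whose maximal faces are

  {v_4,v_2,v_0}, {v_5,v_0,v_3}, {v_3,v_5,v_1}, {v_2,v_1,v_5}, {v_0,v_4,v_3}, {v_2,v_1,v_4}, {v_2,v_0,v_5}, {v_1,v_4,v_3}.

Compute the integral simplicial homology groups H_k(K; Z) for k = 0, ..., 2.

We work with the vertex ordering v_0 < v_1 < v_2 < v_3 < v_4 < v_5. The simplices of K, each written with vertices in increasing order, are:

  0-simplices (6): [v_0], [v_1], [v_2], [v_3], [v_4], [v_5]
  1-simplices (12): [v_0,v_2], [v_0,v_3], [v_0,v_4], [v_0,v_5], [v_1,v_2], [v_1,v_3], [v_1,v_4], [v_1,v_5], [v_2,v_4], [v_2,v_5], [v_3,v_4], [v_3,v_5]
  2-simplices (8): [v_0,v_2,v_4], [v_0,v_2,v_5], [v_0,v_3,v_4], [v_0,v_3,v_5], [v_1,v_2,v_4], [v_1,v_2,v_5], [v_1,v_3,v_4], [v_1,v_3,v_5]

so the chain groups are C_0 ≅ Z^6, C_1 ≅ Z^12, C_2 ≅ Z^8.

∂_1: C_1 → C_0 is given by ∂[p,q] = [q] − [p].
The 6×12 boundary matrix has rank 5 and Smith normal form diag(1,1,1,1,1).

∂_2: C_2 → C_1 sends each 2-simplex [p,q,r] to [q,r] − [p,r] + [p,q]. For instance
  ∂[v_0,v_2,v_4] = [v_2,v_4] − [v_0,v_4] + [v_0,v_2],
  ∂[v_0,v_3,v_4] = [v_3,v_4] − [v_0,v_4] + [v_0,v_3].
As a 12×8 matrix over Z this has rank 7, with invariant factors (1,1,1,1,1,1,1).

From H_k ≅ ker(∂_k) / im(∂_{k+1}) we obtain:

  H_0: rank C_0 − rank ∂_1 = 6 − 5 = 1, and the invariant factors of ∂_1 are all 1, so H_0 = Z.
  H_1: rank ker ∂_1 − rank ∂_2 = (12 − 5) − 7 = 0, and the invariant factors of ∂_2 are all 1, so H_1 = 0.
  H_2: rank ker ∂_2 − rank ∂_3 = (8 − 7) − 0 = 1, and there is no ∂_3, so H_2 = Z.

(K is a triangulation of the 2-sphere S^2.)

H_0 = Z,  H_1 = 0,  H_2 = Z.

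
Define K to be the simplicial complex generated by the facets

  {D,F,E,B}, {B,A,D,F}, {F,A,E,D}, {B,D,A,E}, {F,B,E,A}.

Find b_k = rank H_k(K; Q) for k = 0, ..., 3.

b_0 = 1, b_1 = 0, b_2 = 0, b_3 = 1.

We work with the vertex ordering A < B < D < E < F. The simplices of K, each written with vertices in increasing order, are:

  0-simplices (5): A, B, D, E, F
  1-simplices (10): AB, AD, AE, AF, BD, BE, BF, DE, DF, EF
  2-simplices (10): ABD, ABE, ABF, ADE, ADF, AEF, BDE, BDF, BEF, DEF
  3-simplices (5): ABDE, ABDF, ABEF, ADEF, BDEF

so the chain groups are C_0 ≅ Z^5, C_1 ≅ Z^10, C_2 ≅ Z^10, C_3 ≅ Z^5.

∂_1: C_1 → C_0 sends each edge [p,q] (with p < q) to q − p.
The 5×10 boundary matrix has rank 4 and Smith normal form diag(1,1,1,1).

∂_2: C_2 → C_1 maps a triangle to the signed sum of its edges. For instance
  ∂ADE = DE − AE + AD,
  ∂BEF = EF − BF + BE.
The resulting 10×10 matrix has rank 6, and its Smith normal form has invariant factors (1,1,1,1,1,1).

Boundary ∂_3: C_3 → C_2 sends each 3-simplex σ to the alternating sum Σ_i (−1)^i (σ with its i-th vertex removed). For instance
  ∂ABDF = BDF − ADF + ABF − ABD,
  ∂ADEF = DEF − AEF + ADF − ADE.
The resulting 10×5 matrix has rank 4, and its Smith normal form has invariant factors (1,1,1,1).

Reading off H_k = ker ∂_k / im ∂_{k+1}:

  H_0: rank C_0 − rank ∂_1 = 5 − 4 = 1, and the invariant factors of ∂_1 are all 1, so H_0 = Z.
  H_1: rank ker ∂_1 − rank ∂_2 = (10 − 4) − 6 = 0, and the invariant factors of ∂_2 are all 1, so H_1 = 0.
  H_2: rank ker ∂_2 − rank ∂_3 = (10 − 6) − 4 = 0, and the invariant factors of ∂_3 are all 1, so H_2 = 0.
  H_3: rank ker ∂_3 − rank ∂_4 = (5 − 4) − 0 = 1, and there is no ∂_4, so H_3 = Z.

As a check, the Euler characteristic is 5 − 10 + 10 − 5 = 0, which agrees with 1 − 0 + 0 − 1 = 0.

Hence the Betti numbers are b_0 = 1, b_1 = 0, b_2 = 0, b_3 = 1.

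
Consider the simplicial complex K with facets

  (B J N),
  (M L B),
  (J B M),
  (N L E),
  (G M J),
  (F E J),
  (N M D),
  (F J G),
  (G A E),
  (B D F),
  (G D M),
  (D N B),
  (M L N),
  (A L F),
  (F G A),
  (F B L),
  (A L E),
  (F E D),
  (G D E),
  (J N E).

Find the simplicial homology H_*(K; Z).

H_0 = Z,  H_1 = Z ⊕ Z/2Z,  H_2 = 0.

Order the vertices as A < B < D < E < F < G < J < L < M < N. Listing each simplex with vertices in this order, K has dimension 2 with simplices:

  0-simplices (10): A, B, D, E, F, G, J, L, M, N
  1-simplices (30): AE, AF, AG, AL, BD, BF, BJ, BL, BM, BN, DE, DF, DG, DM, DN, EF, EG, EJ, EL, EN, FG, FJ, FL, GJ, GM, JM, JN, LM, LN, MN
  2-simplices (20): AEG, AEL, AFG, AFL, BDF, BDN, BFL, BJM, BJN, BLM, DEF, DEG, DGM, DMN, EFJ, EJN, ELN, FGJ, GJM, LMN

Hence C_0 ≅ Z^10, C_1 ≅ Z^30, C_2 ≅ Z^20.

The boundary map ∂_1: C_1 → C_0 sends each edge [p,q] (with p < q) to q − p. For instance
  ∂FG = G − F.
This gives a 10×30 integer matrix of rank 9; reducing to Smith normal form yields diagonal entries (1,1,1,1,1,1,1,1,1).

The boundary map ∂_2: C_2 → C_1 maps a triangle to the signed sum of its edges. For instance
  ∂AEL = EL − AL + AE,
  ∂ELN = LN − EN + EL.
The 30×20 boundary matrix has rank 20 and Smith normal form diag(1,1,1,1,1,1,1,1,1,1,1,1,1,1,1,1,1,1,1,2).

From H_k ≅ ker(∂_k) / im(∂_{k+1}) we obtain:

  H_0: rank C_0 − rank ∂_1 = 10 − 9 = 1, and the invariant factors of ∂_1 are all 1, so H_0 ≅ Z.
  H_1: rank ker ∂_1 − rank ∂_2 = (30 − 9) − 20 = 1, and ∂_2 has invariant factor 2 > 1, so H_1 ≅ Z ⊕ Z/2Z.
  H_2: rank ker ∂_2 − rank ∂_3 = (20 − 20) − 0 = 0, and there is no ∂_3, so H_2 ≅ 0.

As a check, the Euler characteristic is 10 − 30 + 20 = 0, which agrees with 1 − 1 + 0 = 0.
(K is a triangulation of the Klein bottle.)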